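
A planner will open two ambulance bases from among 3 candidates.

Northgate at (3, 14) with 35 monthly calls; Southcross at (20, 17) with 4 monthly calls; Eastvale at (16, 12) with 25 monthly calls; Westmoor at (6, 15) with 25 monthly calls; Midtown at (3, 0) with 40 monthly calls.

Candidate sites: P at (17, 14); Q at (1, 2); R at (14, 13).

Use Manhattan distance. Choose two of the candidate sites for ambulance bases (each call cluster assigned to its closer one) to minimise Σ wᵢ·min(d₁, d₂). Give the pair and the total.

{Q, R}, total 945

Evaluate every pair (each demand assigned to the nearer of the two):
  {Q, R}: total = 945
  {P, Q}: total = 1049
  {P, R}: total = 1729
Best pair: {Q, R} with total 945.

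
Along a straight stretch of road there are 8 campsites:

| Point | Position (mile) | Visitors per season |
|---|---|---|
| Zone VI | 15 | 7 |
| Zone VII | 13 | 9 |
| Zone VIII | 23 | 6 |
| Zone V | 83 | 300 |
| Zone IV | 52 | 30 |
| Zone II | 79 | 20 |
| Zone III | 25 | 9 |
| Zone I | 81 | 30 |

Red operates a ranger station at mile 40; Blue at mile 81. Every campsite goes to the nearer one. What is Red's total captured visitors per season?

61

The indifferent point is the midpoint (40+81)/2 = 60.5; campsites left of it (closer to Red at 40) go to Red, those right go to Blue.
  Zone VII at 13 (w=9) → Red
  Zone VI at 15 (w=7) → Red
  Zone VIII at 23 (w=6) → Red
  Zone III at 25 (w=9) → Red
  Zone IV at 52 (w=30) → Red
  Zone II at 79 (w=20) → Blue
  Zone I at 81 (w=30) → Blue
  Zone V at 83 (w=300) → Blue
Red captures 61; Blue captures 350.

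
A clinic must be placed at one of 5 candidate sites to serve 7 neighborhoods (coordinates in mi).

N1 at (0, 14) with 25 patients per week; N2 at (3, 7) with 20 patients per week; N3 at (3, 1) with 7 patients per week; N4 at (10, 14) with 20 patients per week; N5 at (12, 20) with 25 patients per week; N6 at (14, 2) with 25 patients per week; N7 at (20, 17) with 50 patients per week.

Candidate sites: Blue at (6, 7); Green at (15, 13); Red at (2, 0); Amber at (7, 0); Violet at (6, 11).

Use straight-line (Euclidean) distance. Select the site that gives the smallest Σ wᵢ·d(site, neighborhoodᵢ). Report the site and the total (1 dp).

Total weighted distance at each candidate:
  Blue (6, 7): total = 1952.7
  Green (15, 13): total = 1651.6
  Red (2, 0): total = 2928.5
  Amber (7, 0): total = 2635.2
  Violet (6, 11): total = 1773.8
Minimum is at Green with total 1651.6 mi.

Green, total 1651.6 mi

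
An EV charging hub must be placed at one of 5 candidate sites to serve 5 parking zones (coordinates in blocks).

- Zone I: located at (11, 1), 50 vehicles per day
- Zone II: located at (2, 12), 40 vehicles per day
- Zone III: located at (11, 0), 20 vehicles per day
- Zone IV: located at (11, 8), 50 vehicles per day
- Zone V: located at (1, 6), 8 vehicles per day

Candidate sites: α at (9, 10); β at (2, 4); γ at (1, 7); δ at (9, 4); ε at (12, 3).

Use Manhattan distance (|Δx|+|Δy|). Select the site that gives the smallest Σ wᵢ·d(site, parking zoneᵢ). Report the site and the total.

δ, total 1350 blocks

Total weighted distance at each candidate:
  α (9, 10): total = 1446
  β (2, 4): total = 1854
  γ (1, 7): total = 1938
  δ (9, 4): total = 1350
  ε (12, 3): total = 1402
Minimum is at δ with total 1350 blocks.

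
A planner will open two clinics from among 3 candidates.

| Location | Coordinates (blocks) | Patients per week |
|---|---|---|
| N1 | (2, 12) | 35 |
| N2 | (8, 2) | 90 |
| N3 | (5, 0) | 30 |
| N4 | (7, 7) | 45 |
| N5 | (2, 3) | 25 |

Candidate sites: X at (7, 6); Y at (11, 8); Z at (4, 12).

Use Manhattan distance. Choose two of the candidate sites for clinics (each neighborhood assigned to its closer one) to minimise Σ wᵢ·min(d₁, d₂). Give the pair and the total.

Evaluate every pair (each demand assigned to the nearer of the two):
  {X, Z}: total = 1005
  {X, Y}: total = 1320
  {Y, Z}: total = 1770
Best pair: {X, Z} with total 1005.

{X, Z}, total 1005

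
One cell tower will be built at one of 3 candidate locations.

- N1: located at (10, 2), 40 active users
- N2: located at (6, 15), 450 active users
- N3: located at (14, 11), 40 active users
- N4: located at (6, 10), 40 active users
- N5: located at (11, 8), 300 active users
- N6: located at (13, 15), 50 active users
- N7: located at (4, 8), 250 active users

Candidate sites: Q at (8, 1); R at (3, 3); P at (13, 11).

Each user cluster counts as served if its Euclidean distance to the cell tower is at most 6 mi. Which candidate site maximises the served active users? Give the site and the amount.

P, covering 390

Coverage radius r = 6 mi; a point is covered iff (Δx)²+(Δy)² ≤ 6² = 36.
  Q (8, 1): covers {N1} → 40
  R (3, 3): covers {N7} → 250
  P (13, 11): covers {N3, N5, N6} → 390
Maximum coverage at P: 390 active users.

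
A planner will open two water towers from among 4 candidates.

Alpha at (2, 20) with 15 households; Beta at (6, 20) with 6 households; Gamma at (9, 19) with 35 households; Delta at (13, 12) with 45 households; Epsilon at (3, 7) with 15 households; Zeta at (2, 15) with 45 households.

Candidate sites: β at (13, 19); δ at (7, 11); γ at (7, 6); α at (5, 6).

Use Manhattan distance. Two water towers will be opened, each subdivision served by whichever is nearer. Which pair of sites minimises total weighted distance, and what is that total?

{β, δ}, total 1208

Evaluate every pair (each demand assigned to the nearer of the two):
  {β, δ}: total = 1208
  {β, α}: total = 1268
  {δ, α}: total = 1385
  {β, γ}: total = 1388
  {δ, γ}: total = 1415
  {γ, α}: total = 1995
Best pair: {β, δ} with total 1208.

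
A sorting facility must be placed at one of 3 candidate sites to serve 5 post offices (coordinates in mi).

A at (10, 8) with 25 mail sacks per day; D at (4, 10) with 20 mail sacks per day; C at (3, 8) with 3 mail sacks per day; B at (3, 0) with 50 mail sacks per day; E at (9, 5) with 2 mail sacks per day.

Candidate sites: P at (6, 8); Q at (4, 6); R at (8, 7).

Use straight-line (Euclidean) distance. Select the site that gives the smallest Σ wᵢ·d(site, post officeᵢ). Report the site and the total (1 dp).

Total weighted distance at each candidate:
  P (6, 8): total = 601.3
  Q (4, 6): total = 559.2
  R (8, 7): total = 605.8
Minimum is at Q with total 559.2 mi.

Q, total 559.2 mi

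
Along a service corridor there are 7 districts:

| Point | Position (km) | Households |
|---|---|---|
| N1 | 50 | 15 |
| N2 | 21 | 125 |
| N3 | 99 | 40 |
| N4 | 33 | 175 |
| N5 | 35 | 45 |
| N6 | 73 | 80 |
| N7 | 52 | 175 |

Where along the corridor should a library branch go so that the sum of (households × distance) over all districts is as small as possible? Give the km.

x = 35

For a sum of weighted absolute distances on a line, the optimum is the weighted median (not the mean). Total weight W = 655; half-weight = 327.5.
Sort by position and accumulate weight:
  km 21 (N2, w=125) → cum 125
  km 33 (N4, w=175) → cum 300
  km 35 (N5, w=45) → cum 345  ≥ 327.5 → median here
  km 50 (N1, w=15) → cum 360
  km 52 (N7, w=175) → cum 535
  km 73 (N6, w=80) → cum 615
  km 99 (N3, w=40) → cum 655
Optimal location: km 35.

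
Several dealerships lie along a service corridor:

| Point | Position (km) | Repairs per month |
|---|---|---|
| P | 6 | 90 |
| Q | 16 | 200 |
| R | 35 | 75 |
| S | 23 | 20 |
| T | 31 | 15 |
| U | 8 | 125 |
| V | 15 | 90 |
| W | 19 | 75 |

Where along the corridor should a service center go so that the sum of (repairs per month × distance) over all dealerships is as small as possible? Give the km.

For a sum of weighted absolute distances on a line, the optimum is the weighted median (not the mean). Total weight W = 690; half-weight = 345.
Sort by position and accumulate weight:
  km 6 (P, w=90) → cum 90
  km 8 (U, w=125) → cum 215
  km 15 (V, w=90) → cum 305
  km 16 (Q, w=200) → cum 505  ≥ 345 → median here
  km 19 (W, w=75) → cum 580
  km 23 (S, w=20) → cum 600
  km 31 (T, w=15) → cum 615
  km 35 (R, w=75) → cum 690
Optimal location: km 16.

x = 16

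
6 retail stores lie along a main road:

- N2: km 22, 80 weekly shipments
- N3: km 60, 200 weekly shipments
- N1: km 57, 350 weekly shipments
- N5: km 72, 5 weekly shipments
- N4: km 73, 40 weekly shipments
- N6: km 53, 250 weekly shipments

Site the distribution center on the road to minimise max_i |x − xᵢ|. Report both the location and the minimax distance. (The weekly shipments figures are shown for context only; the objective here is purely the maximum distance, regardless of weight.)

location 47.5, max distance 25.5

The 1-center on a line is the midpoint of the two extreme points: leftmost at 22, rightmost at 73.
Optimal location = (22 + 73)/2 = 47.5; maximum distance = (73 − 22)/2 = 25.5.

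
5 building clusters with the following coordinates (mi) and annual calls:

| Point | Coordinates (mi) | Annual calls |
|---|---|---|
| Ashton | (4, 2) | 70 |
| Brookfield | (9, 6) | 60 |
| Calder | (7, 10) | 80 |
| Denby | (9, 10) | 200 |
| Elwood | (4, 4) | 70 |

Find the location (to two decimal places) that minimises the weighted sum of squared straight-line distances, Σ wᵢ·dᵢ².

(7.21, 7.46)

The minimiser of Σwᵢ‖p−pᵢ‖² is the weighted centroid p* = (Σwᵢpᵢ)/(Σwᵢ).
Σwᵢ = 480.
Σwᵢxᵢ = 70·4 + 60·9 + 80·7 + 200·9 + 70·4 = 3460.
Σwᵢyᵢ = 70·2 + 60·6 + 80·10 + 200·10 + 70·4 = 3580.
x* = 3460/480 = 7.21, y* = 3580/480 = 7.46.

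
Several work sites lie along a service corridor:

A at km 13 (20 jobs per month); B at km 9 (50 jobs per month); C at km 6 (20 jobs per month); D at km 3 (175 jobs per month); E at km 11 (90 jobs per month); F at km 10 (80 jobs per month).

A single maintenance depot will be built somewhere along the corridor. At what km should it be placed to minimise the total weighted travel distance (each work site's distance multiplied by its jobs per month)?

x = 9

For a sum of weighted absolute distances on a line, the optimum is the weighted median (not the mean). Total weight W = 435; half-weight = 217.5.
Sort by position and accumulate weight:
  km 3 (D, w=175) → cum 175
  km 6 (C, w=20) → cum 195
  km 9 (B, w=50) → cum 245  ≥ 217.5 → median here
  km 10 (F, w=80) → cum 325
  km 11 (E, w=90) → cum 415
  km 13 (A, w=20) → cum 435
Optimal location: km 9.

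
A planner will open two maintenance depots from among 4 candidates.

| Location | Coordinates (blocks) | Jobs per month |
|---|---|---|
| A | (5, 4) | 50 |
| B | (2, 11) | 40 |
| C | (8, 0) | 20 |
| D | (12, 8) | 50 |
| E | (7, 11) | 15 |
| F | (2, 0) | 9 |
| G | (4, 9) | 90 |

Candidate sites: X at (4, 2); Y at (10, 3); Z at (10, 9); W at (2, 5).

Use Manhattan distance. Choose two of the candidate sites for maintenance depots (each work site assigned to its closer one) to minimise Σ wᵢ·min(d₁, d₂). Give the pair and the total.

{Z, W}, total 1470

Evaluate every pair (each demand assigned to the nearer of the two):
  {Z, W}: total = 1470
  {X, Z}: total = 1471
  {Y, W}: total = 1640
  {Y, Z}: total = 1664
  {X, Y}: total = 1871
  {X, W}: total = 1901
Best pair: {Z, W} with total 1470.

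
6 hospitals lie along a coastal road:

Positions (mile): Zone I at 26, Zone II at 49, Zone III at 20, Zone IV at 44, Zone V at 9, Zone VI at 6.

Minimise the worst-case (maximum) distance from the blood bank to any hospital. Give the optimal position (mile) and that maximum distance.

The 1-center on a line is the midpoint of the two extreme points: leftmost at 6, rightmost at 49.
Optimal location = (6 + 49)/2 = 27.5; maximum distance = (49 − 6)/2 = 21.5.

location 27.5, max distance 21.5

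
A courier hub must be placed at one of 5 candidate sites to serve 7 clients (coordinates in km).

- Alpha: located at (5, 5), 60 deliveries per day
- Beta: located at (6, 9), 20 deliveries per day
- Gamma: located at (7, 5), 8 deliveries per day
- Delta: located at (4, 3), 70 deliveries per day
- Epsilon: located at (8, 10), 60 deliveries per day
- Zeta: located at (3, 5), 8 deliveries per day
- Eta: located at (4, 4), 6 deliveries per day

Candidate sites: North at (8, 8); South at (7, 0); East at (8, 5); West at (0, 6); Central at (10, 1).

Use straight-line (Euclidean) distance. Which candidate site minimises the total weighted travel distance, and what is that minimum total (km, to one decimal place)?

East, total 955.2 km

Total weighted distance at each candidate:
  North (8, 8): total = 973.4
  South (7, 0): total = 1525.4
  East (8, 5): total = 955.2
  West (0, 6): total = 1435.5
  Central (10, 1): total = 1703.7
Minimum is at East with total 955.2 km.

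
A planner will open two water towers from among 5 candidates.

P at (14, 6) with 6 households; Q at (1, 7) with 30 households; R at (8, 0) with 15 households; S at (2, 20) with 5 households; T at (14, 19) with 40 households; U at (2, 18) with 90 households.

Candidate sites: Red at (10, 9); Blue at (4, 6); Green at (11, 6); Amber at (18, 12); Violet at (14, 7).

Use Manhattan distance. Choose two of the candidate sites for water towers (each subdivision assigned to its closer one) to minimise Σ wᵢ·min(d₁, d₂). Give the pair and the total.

Evaluate every pair (each demand assigned to the nearer of the two):
  {Blue, Violet}: total = 2096
  {Blue, Amber}: total = 2110
  {Red, Blue}: total = 2212
  {Blue, Green}: total = 2253
  {Red, Amber}: total = 2602
  {Red, Violet}: total = 2606
  {Red, Green}: total = 2668
  {Green, Amber}: total = 2928
  {Green, Violet}: total = 2956
  {Amber, Violet}: total = 3131
Best pair: {Blue, Violet} with total 2096.

{Blue, Violet}, total 2096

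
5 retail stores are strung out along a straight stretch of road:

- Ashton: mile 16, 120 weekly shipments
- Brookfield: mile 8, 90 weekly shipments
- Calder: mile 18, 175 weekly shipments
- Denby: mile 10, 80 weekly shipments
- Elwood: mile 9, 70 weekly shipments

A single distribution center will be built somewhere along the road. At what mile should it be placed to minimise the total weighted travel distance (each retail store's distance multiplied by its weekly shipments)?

For a sum of weighted absolute distances on a line, the optimum is the weighted median (not the mean). Total weight W = 535; half-weight = 267.5.
Sort by position and accumulate weight:
  mile 8 (Brookfield, w=90) → cum 90
  mile 9 (Elwood, w=70) → cum 160
  mile 10 (Denby, w=80) → cum 240
  mile 16 (Ashton, w=120) → cum 360  ≥ 267.5 → median here
  mile 18 (Calder, w=175) → cum 535
Optimal location: mile 16.

x = 16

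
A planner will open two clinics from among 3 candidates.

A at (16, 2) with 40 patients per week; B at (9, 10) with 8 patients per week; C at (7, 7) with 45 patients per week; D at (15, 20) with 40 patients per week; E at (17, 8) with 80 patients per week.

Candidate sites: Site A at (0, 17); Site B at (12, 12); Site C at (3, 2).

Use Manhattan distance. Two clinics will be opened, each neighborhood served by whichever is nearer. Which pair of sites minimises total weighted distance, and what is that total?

Evaluate every pair (each demand assigned to the nearer of the two):
  {Site B, Site C}: total = 2125
  {Site A, Site B}: total = 2210
  {Site A, Site C}: total = 3357
Best pair: {Site B, Site C} with total 2125.

{Site B, Site C}, total 2125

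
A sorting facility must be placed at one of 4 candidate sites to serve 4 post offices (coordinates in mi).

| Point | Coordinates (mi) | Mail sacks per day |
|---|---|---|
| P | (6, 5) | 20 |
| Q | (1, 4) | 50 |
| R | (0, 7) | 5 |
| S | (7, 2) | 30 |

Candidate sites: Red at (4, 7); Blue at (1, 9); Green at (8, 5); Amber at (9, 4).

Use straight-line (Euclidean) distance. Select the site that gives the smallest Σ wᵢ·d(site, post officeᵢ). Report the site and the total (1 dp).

Red, total 463.6 mi

Total weighted distance at each candidate:
  Red (4, 7): total = 463.6
  Blue (1, 9): total = 665.8
  Green (8, 5): total = 529.7
  Amber (9, 4): total = 595.5
Minimum is at Red with total 463.6 mi.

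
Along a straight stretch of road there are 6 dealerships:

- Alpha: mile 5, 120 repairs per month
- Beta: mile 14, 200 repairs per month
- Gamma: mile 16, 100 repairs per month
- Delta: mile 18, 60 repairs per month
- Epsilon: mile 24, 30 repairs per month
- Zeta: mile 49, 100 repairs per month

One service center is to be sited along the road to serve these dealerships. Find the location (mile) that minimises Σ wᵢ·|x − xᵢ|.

x = 14

For a sum of weighted absolute distances on a line, the optimum is the weighted median (not the mean). Total weight W = 610; half-weight = 305.
Sort by position and accumulate weight:
  mile 5 (Alpha, w=120) → cum 120
  mile 14 (Beta, w=200) → cum 320  ≥ 305 → median here
  mile 16 (Gamma, w=100) → cum 420
  mile 18 (Delta, w=60) → cum 480
  mile 24 (Epsilon, w=30) → cum 510
  mile 49 (Zeta, w=100) → cum 610
Optimal location: mile 14.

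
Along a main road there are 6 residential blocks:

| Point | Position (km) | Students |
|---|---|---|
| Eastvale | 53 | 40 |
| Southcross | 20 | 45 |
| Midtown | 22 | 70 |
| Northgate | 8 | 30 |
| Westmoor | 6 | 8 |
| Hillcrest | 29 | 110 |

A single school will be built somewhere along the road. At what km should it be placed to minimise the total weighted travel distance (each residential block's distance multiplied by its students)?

For a sum of weighted absolute distances on a line, the optimum is the weighted median (not the mean). Total weight W = 303; half-weight = 151.5.
Sort by position and accumulate weight:
  km 6 (Westmoor, w=8) → cum 8
  km 8 (Northgate, w=30) → cum 38
  km 20 (Southcross, w=45) → cum 83
  km 22 (Midtown, w=70) → cum 153  ≥ 151.5 → median here
  km 29 (Hillcrest, w=110) → cum 263
  km 53 (Eastvale, w=40) → cum 303
Optimal location: km 22.

x = 22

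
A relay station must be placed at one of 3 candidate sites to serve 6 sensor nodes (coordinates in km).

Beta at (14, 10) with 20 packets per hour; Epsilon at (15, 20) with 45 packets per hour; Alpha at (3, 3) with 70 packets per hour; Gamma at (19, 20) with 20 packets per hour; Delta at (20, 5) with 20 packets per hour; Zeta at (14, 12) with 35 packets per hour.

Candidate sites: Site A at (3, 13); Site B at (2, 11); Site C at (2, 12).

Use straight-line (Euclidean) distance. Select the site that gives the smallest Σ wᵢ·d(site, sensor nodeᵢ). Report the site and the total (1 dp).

Total weighted distance at each candidate:
  Site A (3, 13): total = 2664.8
  Site B (2, 11): total = 2702.3
  Site C (2, 12): total = 2746.1
Minimum is at Site A with total 2664.8 km.

Site A, total 2664.8 km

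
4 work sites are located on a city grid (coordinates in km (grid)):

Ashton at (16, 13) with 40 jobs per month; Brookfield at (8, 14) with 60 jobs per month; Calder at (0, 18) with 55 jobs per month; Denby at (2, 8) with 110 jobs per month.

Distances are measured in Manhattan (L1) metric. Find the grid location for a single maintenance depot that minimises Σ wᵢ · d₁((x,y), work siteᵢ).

Manhattan distance separates: Σwᵢ(|x−xᵢ|+|y−yᵢ|) = Σwᵢ|x−xᵢ| + Σwᵢ|y−yᵢ|, so x and y are optimised independently as 1-D weighted medians.
Total weight W = 265; half = 132.5.
x-coordinate, sorted with cumulative weight:
  x=0 (Calder, w=55) cum 55
  x=2 (Denby, w=110) cum 165  ← median
  x=8 (Brookfield, w=60) cum 225
  x=16 (Ashton, w=40) cum 265
⇒ x* = 2
y-coordinate, sorted with cumulative weight:
  y=8 (Denby, w=110) cum 110
  y=13 (Ashton, w=40) cum 150  ← median
  y=14 (Brookfield, w=60) cum 210
  y=18 (Calder, w=55) cum 265
⇒ y* = 13

(2, 13)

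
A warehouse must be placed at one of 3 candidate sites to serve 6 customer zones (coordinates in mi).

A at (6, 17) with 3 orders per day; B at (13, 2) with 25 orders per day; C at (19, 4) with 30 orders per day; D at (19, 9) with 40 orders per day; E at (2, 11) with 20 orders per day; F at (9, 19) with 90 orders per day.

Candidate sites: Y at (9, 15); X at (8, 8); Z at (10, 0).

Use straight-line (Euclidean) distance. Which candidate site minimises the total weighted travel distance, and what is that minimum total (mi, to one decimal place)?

Y, total 1784.6 mi

Total weighted distance at each candidate:
  Y (9, 15): total = 1784.6
  X (8, 8): total = 2144.1
  Z (10, 0): total = 2931.5
Minimum is at Y with total 1784.6 mi.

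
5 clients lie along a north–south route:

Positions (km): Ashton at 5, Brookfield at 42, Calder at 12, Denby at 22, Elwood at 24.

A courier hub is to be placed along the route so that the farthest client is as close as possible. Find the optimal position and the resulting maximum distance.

The 1-center on a line is the midpoint of the two extreme points: leftmost at 5, rightmost at 42.
Optimal location = (5 + 42)/2 = 23.5; maximum distance = (42 − 5)/2 = 18.5.

location 23.5, max distance 18.5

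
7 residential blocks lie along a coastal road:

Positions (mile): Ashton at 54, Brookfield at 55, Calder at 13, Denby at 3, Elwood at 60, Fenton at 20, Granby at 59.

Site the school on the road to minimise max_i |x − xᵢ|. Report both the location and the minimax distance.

location 31.5, max distance 28.5

The 1-center on a line is the midpoint of the two extreme points: leftmost at 3, rightmost at 60.
Optimal location = (3 + 60)/2 = 31.5; maximum distance = (60 − 3)/2 = 28.5.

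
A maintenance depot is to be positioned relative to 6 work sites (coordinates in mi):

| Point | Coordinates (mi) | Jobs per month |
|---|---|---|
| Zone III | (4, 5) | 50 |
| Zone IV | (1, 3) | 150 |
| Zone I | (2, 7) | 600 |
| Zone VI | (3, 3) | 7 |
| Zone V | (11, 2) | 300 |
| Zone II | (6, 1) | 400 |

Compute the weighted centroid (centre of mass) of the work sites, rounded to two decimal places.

The minimiser of Σwᵢ‖p−pᵢ‖² is the weighted centroid p* = (Σwᵢpᵢ)/(Σwᵢ).
Σwᵢ = 1507.
Σwᵢxᵢ = 50·4 + 150·1 + 600·2 + 7·3 + 300·11 + 400·6 = 7271.
Σwᵢyᵢ = 50·5 + 150·3 + 600·7 + 7·3 + 300·2 + 400·1 = 5921.
x* = 7271/1507 = 4.82, y* = 5921/1507 = 3.93.

(4.82, 3.93)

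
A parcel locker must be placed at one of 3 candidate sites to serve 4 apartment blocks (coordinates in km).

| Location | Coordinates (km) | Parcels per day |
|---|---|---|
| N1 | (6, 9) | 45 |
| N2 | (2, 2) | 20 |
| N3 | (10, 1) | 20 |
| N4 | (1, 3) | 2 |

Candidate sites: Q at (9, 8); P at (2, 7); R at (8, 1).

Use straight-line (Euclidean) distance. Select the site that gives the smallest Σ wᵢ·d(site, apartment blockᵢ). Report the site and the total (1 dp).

Total weighted distance at each candidate:
  Q (9, 8): total = 487.0
  P (2, 7): total = 509.5
  R (8, 1): total = 547.3
Minimum is at Q with total 487.0 km.

Q, total 487.0 km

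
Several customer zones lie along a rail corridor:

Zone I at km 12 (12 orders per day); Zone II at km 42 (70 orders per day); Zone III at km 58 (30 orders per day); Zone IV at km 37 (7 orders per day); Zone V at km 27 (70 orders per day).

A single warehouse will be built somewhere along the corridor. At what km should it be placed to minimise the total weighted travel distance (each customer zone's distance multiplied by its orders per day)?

x = 42

For a sum of weighted absolute distances on a line, the optimum is the weighted median (not the mean). Total weight W = 189; half-weight = 94.5.
Sort by position and accumulate weight:
  km 12 (Zone I, w=12) → cum 12
  km 27 (Zone V, w=70) → cum 82
  km 37 (Zone IV, w=7) → cum 89
  km 42 (Zone II, w=70) → cum 159  ≥ 94.5 → median here
  km 58 (Zone III, w=30) → cum 189
Optimal location: km 42.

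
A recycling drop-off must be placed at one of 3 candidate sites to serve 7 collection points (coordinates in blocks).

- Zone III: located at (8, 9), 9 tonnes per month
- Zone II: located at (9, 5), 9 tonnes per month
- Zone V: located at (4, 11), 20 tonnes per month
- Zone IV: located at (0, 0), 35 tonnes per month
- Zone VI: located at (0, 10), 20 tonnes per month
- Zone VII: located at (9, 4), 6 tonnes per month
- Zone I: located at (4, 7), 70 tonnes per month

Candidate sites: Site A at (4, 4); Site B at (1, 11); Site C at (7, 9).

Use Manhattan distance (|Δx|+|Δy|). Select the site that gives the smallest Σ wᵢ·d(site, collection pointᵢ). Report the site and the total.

Total weighted distance at each candidate:
  Site A (4, 4): total = 995
  Site B (1, 11): total = 1307
  Site C (7, 9): total = 1275
Minimum is at Site A with total 995 blocks.

Site A, total 995 blocks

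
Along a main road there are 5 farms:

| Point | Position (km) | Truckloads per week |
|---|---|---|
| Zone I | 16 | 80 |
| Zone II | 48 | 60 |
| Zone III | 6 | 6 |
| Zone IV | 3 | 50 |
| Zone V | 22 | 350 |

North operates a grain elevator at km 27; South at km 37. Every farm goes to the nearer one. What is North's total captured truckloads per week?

The indifferent point is the midpoint (27+37)/2 = 32; farms left of it (closer to North at 27) go to North, those right go to South.
  Zone IV at 3 (w=50) → North
  Zone III at 6 (w=6) → North
  Zone I at 16 (w=80) → North
  Zone V at 22 (w=350) → North
  Zone II at 48 (w=60) → South
North captures 486; South captures 60.

486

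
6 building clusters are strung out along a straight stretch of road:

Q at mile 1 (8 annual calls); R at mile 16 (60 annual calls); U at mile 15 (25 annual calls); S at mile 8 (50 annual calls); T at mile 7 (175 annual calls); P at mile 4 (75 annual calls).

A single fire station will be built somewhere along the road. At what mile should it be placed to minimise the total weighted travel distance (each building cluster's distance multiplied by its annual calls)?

x = 7

For a sum of weighted absolute distances on a line, the optimum is the weighted median (not the mean). Total weight W = 393; half-weight = 196.5.
Sort by position and accumulate weight:
  mile 1 (Q, w=8) → cum 8
  mile 4 (P, w=75) → cum 83
  mile 7 (T, w=175) → cum 258  ≥ 196.5 → median here
  mile 8 (S, w=50) → cum 308
  mile 15 (U, w=25) → cum 333
  mile 16 (R, w=60) → cum 393
Optimal location: mile 7.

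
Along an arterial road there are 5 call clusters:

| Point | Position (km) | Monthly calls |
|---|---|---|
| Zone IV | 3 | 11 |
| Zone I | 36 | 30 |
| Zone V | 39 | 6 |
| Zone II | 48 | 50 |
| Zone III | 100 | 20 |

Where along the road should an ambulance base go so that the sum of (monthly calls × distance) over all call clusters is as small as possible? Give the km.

For a sum of weighted absolute distances on a line, the optimum is the weighted median (not the mean). Total weight W = 117; half-weight = 58.5.
Sort by position and accumulate weight:
  km 3 (Zone IV, w=11) → cum 11
  km 36 (Zone I, w=30) → cum 41
  km 39 (Zone V, w=6) → cum 47
  km 48 (Zone II, w=50) → cum 97  ≥ 58.5 → median here
  km 100 (Zone III, w=20) → cum 117
Optimal location: km 48.

x = 48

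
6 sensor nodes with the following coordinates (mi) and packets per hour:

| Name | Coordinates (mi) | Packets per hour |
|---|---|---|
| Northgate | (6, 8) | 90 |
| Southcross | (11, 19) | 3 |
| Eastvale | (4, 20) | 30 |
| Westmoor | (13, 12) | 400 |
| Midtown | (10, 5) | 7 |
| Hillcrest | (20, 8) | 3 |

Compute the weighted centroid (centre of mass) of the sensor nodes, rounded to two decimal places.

(11.30, 11.70)

The minimiser of Σwᵢ‖p−pᵢ‖² is the weighted centroid p* = (Σwᵢpᵢ)/(Σwᵢ).
Σwᵢ = 533.
Σwᵢxᵢ = 90·6 + 3·11 + 30·4 + 400·13 + 7·10 + 3·20 = 6023.
Σwᵢyᵢ = 90·8 + 3·19 + 30·20 + 400·12 + 7·5 + 3·8 = 6236.
x* = 6023/533 = 11.30, y* = 6236/533 = 11.70.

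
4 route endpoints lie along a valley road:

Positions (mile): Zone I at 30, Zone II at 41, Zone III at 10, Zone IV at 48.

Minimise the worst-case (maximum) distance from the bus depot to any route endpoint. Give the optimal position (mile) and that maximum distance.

location 29, max distance 19

The 1-center on a line is the midpoint of the two extreme points: leftmost at 10, rightmost at 48.
Optimal location = (10 + 48)/2 = 29; maximum distance = (48 − 10)/2 = 19.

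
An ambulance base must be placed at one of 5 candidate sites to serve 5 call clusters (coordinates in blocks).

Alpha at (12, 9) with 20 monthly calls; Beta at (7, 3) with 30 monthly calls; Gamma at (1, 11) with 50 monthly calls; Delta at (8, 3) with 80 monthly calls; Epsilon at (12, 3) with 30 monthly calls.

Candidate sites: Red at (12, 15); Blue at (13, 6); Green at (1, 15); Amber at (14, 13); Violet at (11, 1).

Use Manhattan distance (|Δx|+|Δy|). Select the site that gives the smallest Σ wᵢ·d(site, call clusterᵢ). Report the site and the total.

Violet, total 1850 blocks

Total weighted distance at each candidate:
  Red (12, 15): total = 3020
  Blue (13, 6): total = 1960
  Green (1, 15): total = 3290
  Amber (14, 13): total = 3020
  Violet (11, 1): total = 1850
Minimum is at Violet with total 1850 blocks.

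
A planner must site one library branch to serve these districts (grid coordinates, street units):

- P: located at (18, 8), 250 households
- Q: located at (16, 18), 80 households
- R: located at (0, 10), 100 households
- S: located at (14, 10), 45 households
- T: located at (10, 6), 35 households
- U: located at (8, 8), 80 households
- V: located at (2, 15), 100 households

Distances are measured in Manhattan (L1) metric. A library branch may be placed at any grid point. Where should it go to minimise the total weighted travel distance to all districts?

(14, 8)

Manhattan distance separates: Σwᵢ(|x−xᵢ|+|y−yᵢ|) = Σwᵢ|x−xᵢ| + Σwᵢ|y−yᵢ|, so x and y are optimised independently as 1-D weighted medians.
Total weight W = 690; half = 345.
x-coordinate, sorted with cumulative weight:
  x=0 (R, w=100) cum 100
  x=2 (V, w=100) cum 200
  x=8 (U, w=80) cum 280
  x=10 (T, w=35) cum 315
  x=14 (S, w=45) cum 360  ← median
  x=16 (Q, w=80) cum 440
  x=18 (P, w=250) cum 690
⇒ x* = 14
y-coordinate, sorted with cumulative weight:
  y=6 (T, w=35) cum 35
  y=8 (P, w=250) cum 285
  y=8 (U, w=80) cum 365  ← median
  y=10 (R, w=100) cum 465
  y=10 (S, w=45) cum 510
  y=15 (V, w=100) cum 610
  y=18 (Q, w=80) cum 690
⇒ y* = 8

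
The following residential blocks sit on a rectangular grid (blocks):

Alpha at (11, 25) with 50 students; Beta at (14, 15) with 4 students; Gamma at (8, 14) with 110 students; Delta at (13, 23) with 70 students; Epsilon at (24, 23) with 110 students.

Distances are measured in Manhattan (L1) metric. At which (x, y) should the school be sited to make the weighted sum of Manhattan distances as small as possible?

Manhattan distance separates: Σwᵢ(|x−xᵢ|+|y−yᵢ|) = Σwᵢ|x−xᵢ| + Σwᵢ|y−yᵢ|, so x and y are optimised independently as 1-D weighted medians.
Total weight W = 344; half = 172.
x-coordinate, sorted with cumulative weight:
  x=8 (Gamma, w=110) cum 110
  x=11 (Alpha, w=50) cum 160
  x=13 (Delta, w=70) cum 230  ← median
  x=14 (Beta, w=4) cum 234
  x=24 (Epsilon, w=110) cum 344
⇒ x* = 13
y-coordinate, sorted with cumulative weight:
  y=14 (Gamma, w=110) cum 110
  y=15 (Beta, w=4) cum 114
  y=23 (Delta, w=70) cum 184  ← median
  y=23 (Epsilon, w=110) cum 294
  y=25 (Alpha, w=50) cum 344
⇒ y* = 23

(13, 23)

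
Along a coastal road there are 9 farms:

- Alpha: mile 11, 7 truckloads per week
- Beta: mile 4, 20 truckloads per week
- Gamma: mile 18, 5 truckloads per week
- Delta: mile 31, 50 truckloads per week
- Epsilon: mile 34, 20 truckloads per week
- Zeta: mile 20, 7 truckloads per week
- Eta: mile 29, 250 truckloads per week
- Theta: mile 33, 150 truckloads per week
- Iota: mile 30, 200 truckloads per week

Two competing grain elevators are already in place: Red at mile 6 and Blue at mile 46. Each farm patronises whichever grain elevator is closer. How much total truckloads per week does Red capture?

39

The indifferent point is the midpoint (6+46)/2 = 26; farms left of it (closer to Red at 6) go to Red, those right go to Blue.
  Beta at 4 (w=20) → Red
  Alpha at 11 (w=7) → Red
  Gamma at 18 (w=5) → Red
  Zeta at 20 (w=7) → Red
  Eta at 29 (w=250) → Blue
  Iota at 30 (w=200) → Blue
  Delta at 31 (w=50) → Blue
  Theta at 33 (w=150) → Blue
  Epsilon at 34 (w=20) → Blue
Red captures 39; Blue captures 670.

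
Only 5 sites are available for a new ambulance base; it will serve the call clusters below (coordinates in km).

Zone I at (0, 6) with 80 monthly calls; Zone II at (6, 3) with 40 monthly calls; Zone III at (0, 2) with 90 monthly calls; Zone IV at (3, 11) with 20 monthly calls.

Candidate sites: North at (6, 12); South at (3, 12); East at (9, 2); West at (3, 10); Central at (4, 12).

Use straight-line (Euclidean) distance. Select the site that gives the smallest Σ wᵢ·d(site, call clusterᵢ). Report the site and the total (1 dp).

West, total 1493.6 km

Total weighted distance at each candidate:
  North (6, 12): total = 2151.6
  South (3, 12): total = 1875.8
  East (9, 2): total = 1940.7
  West (3, 10): total = 1493.6
  Central (4, 12): total = 1943.3
Minimum is at West with total 1493.6 km.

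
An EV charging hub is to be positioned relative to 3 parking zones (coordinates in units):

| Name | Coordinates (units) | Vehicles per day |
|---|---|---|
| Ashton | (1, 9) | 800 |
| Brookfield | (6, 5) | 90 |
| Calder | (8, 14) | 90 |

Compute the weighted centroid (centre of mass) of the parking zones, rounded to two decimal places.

(2.10, 9.09)

The minimiser of Σwᵢ‖p−pᵢ‖² is the weighted centroid p* = (Σwᵢpᵢ)/(Σwᵢ).
Σwᵢ = 980.
Σwᵢxᵢ = 800·1 + 90·6 + 90·8 = 2060.
Σwᵢyᵢ = 800·9 + 90·5 + 90·14 = 8910.
x* = 2060/980 = 2.10, y* = 8910/980 = 9.09.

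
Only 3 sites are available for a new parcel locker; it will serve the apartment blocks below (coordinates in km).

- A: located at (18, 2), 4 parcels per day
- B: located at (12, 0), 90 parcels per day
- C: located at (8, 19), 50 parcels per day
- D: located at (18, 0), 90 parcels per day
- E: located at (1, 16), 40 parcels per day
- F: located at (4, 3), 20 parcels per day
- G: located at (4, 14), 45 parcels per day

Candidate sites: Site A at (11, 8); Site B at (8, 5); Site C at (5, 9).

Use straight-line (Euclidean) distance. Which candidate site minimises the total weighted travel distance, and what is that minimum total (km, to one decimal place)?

Site B, total 3378.5 km

Total weighted distance at each candidate:
  Site A (11, 8): total = 3388.5
  Site B (8, 5): total = 3378.5
  Site C (5, 9): total = 3703.9
Minimum is at Site B with total 3378.5 km.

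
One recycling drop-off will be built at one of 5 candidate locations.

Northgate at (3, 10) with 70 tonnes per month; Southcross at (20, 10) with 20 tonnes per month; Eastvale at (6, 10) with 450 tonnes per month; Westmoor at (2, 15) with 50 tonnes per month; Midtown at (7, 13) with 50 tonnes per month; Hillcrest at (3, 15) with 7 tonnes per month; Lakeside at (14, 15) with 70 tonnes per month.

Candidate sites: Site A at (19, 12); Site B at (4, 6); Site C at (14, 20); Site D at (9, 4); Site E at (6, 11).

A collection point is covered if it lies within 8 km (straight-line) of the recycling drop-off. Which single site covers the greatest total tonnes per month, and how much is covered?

Coverage radius r = 8 km; a point is covered iff (Δx)²+(Δy)² ≤ 8² = 64.
  Site A (19, 12): covers {Southcross, Lakeside} → 90
  Site B (4, 6): covers {Northgate, Eastvale, Midtown} → 570
  Site C (14, 20): covers {Lakeside} → 70
  Site D (9, 4): covers {Eastvale} → 450
  Site E (6, 11): covers {Northgate, Eastvale, Westmoor, Midtown, Hillcrest} → 627
Maximum coverage at Site E: 627 tonnes per month.

Site E, covering 627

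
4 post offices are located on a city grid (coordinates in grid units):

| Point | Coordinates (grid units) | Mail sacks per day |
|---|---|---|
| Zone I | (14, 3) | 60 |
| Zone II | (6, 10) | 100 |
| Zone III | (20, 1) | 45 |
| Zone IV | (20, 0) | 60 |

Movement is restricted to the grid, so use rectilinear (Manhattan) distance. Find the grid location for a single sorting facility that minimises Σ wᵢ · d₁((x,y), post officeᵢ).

Manhattan distance separates: Σwᵢ(|x−xᵢ|+|y−yᵢ|) = Σwᵢ|x−xᵢ| + Σwᵢ|y−yᵢ|, so x and y are optimised independently as 1-D weighted medians.
Total weight W = 265; half = 132.5.
x-coordinate, sorted with cumulative weight:
  x=6 (Zone II, w=100) cum 100
  x=14 (Zone I, w=60) cum 160  ← median
  x=20 (Zone III, w=45) cum 205
  x=20 (Zone IV, w=60) cum 265
⇒ x* = 14
y-coordinate, sorted with cumulative weight:
  y=0 (Zone IV, w=60) cum 60
  y=1 (Zone III, w=45) cum 105
  y=3 (Zone I, w=60) cum 165  ← median
  y=10 (Zone II, w=100) cum 265
⇒ y* = 3

(14, 3)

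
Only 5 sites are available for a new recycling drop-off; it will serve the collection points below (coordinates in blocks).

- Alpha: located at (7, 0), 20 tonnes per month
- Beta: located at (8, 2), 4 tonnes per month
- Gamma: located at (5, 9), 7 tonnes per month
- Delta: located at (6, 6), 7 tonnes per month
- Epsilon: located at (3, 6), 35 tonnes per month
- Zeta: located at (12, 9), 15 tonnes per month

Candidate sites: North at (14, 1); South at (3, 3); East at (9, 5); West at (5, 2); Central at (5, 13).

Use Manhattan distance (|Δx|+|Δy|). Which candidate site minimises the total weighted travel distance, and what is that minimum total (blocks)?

East, total 590 blocks

Total weighted distance at each candidate:
  North (14, 1): total = 1108
  South (3, 3): total = 592
  East (9, 5): total = 590
  West (5, 2): total = 596
  Central (5, 13): total = 920
Minimum is at East with total 590 blocks.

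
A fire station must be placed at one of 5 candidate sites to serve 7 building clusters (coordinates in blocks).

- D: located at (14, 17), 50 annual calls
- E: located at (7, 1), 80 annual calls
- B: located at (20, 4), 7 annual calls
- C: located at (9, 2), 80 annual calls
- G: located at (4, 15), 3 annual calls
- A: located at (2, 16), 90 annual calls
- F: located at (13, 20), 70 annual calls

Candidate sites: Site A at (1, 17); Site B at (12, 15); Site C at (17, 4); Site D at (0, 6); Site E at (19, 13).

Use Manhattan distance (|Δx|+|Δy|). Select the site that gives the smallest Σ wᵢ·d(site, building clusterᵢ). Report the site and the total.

Site B, total 4567 blocks

Total weighted distance at each candidate:
  Site A (1, 17): total = 5719
  Site B (12, 15): total = 4567
  Site C (17, 4): total = 6563
  Site D (0, 6): total = 6413
  Site E (19, 13): total = 6881
Minimum is at Site B with total 4567 blocks.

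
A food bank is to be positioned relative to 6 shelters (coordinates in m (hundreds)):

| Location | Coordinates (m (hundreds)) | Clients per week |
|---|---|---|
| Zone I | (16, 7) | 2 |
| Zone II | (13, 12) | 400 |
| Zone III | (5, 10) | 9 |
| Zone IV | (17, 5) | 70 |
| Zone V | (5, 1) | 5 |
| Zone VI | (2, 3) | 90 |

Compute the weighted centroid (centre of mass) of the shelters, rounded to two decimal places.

The minimiser of Σwᵢ‖p−pᵢ‖² is the weighted centroid p* = (Σwᵢpᵢ)/(Σwᵢ).
Σwᵢ = 576.
Σwᵢxᵢ = 2·16 + 400·13 + 9·5 + 70·17 + 5·5 + 90·2 = 6672.
Σwᵢyᵢ = 2·7 + 400·12 + 9·10 + 70·5 + 5·1 + 90·3 = 5529.
x* = 6672/576 = 11.58, y* = 5529/576 = 9.60.

(11.58, 9.60)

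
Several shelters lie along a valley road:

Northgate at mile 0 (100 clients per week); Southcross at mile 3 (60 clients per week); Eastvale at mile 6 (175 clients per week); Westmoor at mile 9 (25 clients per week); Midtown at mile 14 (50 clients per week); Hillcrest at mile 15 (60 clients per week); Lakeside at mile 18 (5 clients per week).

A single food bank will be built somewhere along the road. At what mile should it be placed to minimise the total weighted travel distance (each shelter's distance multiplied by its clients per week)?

For a sum of weighted absolute distances on a line, the optimum is the weighted median (not the mean). Total weight W = 475; half-weight = 237.5.
Sort by position and accumulate weight:
  mile 0 (Northgate, w=100) → cum 100
  mile 3 (Southcross, w=60) → cum 160
  mile 6 (Eastvale, w=175) → cum 335  ≥ 237.5 → median here
  mile 9 (Westmoor, w=25) → cum 360
  mile 14 (Midtown, w=50) → cum 410
  mile 15 (Hillcrest, w=60) → cum 470
  mile 18 (Lakeside, w=5) → cum 475
Optimal location: mile 6.

x = 6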